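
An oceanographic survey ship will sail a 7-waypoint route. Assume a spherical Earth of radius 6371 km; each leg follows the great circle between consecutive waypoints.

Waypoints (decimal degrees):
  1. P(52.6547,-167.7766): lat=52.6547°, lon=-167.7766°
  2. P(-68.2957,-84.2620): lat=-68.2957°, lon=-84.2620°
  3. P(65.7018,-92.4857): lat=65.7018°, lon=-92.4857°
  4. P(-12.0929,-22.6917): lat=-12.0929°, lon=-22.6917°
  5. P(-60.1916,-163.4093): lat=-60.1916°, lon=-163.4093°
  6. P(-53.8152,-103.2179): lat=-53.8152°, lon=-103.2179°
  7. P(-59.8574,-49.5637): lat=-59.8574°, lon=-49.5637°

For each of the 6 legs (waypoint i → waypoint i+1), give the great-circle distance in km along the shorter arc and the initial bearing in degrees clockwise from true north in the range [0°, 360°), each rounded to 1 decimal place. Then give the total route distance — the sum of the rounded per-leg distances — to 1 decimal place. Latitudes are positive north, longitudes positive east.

Leg 1: dist=15067.3 km, bearing=148.4°
Leg 2: dist=14913.7 km, bearing=355.3°
Leg 3: dist=10338.8 km, bearing=113.2°
Leg 4: dist=11254.4 km, bearing=198.7°
Leg 5: dist=3580.1 km, bearing=106.0°
Leg 6: dist=3237.0 km, bearing=123.8°
Total: 58391.3 km

Leg 1: φ1=0.9189979, φ2=-1.1919848, Δφ=-2.1109827, Δλ=1.4576047 rad; a=sin²(Δφ/2)+cosφ1·cosφ2·sin²(Δλ/2)=0.8566469964; c=2·atan2(√a, √(1-a))=2.364983263; dist=6371·c=15067.308 ≈ 15067.3 km; running total=15067.3 km
Leg 1 bearing: y=sinΔλ·cosφ2=0.36744991, x=cosφ1·sinφ2-sinφ1·cosφ2·cosΔλ=-0.59681843; θ=atan2(y, x)=148.3802° ≈ 148.4°
Leg 2: φ1=-1.1919848, φ2=1.1467127, Δφ=2.3386976, Δλ=-0.1435306 rad; a=sin²(Δφ/2)+cosφ1·cosφ2·sin²(Δλ/2)=0.8480958837; c=2·atan2(√a, √(1-a))=2.340875070; dist=6371·c=14913.715 ≈ 14913.7 km; running total=29981.0 km
Leg 2 bearing: y=sinΔλ·cosφ2=-0.05885823, x=cosφ1·sinφ2-sinφ1·cosφ2·cosΔλ=0.71543884; θ=atan2(y, x)=-4.7031° <0 so +360° → 355.2969° ≈ 355.3°
Leg 3: φ1=1.1467127, φ2=-0.2110609, Δφ=-1.3577737, Δλ=1.2181351 rad; a=sin²(Δφ/2)+cosφ1·cosφ2·sin²(Δλ/2)=0.5259837423; c=2·atan2(√a, √(1-a))=1.622787231; dist=6371·c=10338.777 ≈ 10338.8 km; running total=40319.8 km
Leg 3 bearing: y=sinΔλ·cosφ2=0.91763175, x=cosφ1·sinφ2-sinφ1·cosφ2·cosΔλ=-0.39401947; θ=atan2(y, x)=113.2381° ≈ 113.2°
Leg 4: φ1=-0.2110609, φ2=-1.0505416, Δφ=-0.8394807, Δλ=-2.4559854 rad; a=sin²(Δφ/2)+cosφ1·cosφ2·sin²(Δλ/2)=0.5972279043; c=2·atan2(√a, √(1-a))=1.766498965; dist=6371·c=11254.365 ≈ 11254.4 km; running total=51574.2 km
Leg 4 bearing: y=sinΔλ·cosφ2=-0.31473620, x=cosφ1·sinφ2-sinφ1·cosφ2·cosΔλ=-0.92904686; θ=atan2(y, x)=-161.2850° <0 so +360° → 198.7150° ≈ 198.7°
Leg 5: φ1=-1.0505416, φ2=-0.9392524, Δφ=0.1112892, Δλ=1.0505381 rad; a=sin²(Δφ/2)+cosφ1·cosφ2·sin²(Δλ/2)=0.0768891467; c=2·atan2(√a, √(1-a))=0.561942457; dist=6371·c=3580.135 ≈ 3580.1 km; running total=55154.3 km
Leg 5 bearing: y=sinΔλ·cosφ2=0.51227736, x=cosφ1·sinφ2-sinφ1·cosφ2·cosΔλ=-0.14656305; θ=atan2(y, x)=105.9659° ≈ 106.0°
Leg 6: φ1=-0.9392524, φ2=-1.0447087, Δφ=-0.1054563, Δλ=0.9364424 rad; a=sin²(Δφ/2)+cosφ1·cosφ2·sin²(Δλ/2)=0.0631596087; c=2·atan2(√a, √(1-a))=0.508078800; dist=6371·c=3236.970 ≈ 3237.0 km; running total=58391.3 km
Leg 6 bearing: y=sinΔλ·cosφ2=0.40446222, x=cosφ1·sinφ2-sinφ1·cosφ2·cosΔλ=-0.27035569; θ=atan2(y, x)=123.7601° ≈ 123.8°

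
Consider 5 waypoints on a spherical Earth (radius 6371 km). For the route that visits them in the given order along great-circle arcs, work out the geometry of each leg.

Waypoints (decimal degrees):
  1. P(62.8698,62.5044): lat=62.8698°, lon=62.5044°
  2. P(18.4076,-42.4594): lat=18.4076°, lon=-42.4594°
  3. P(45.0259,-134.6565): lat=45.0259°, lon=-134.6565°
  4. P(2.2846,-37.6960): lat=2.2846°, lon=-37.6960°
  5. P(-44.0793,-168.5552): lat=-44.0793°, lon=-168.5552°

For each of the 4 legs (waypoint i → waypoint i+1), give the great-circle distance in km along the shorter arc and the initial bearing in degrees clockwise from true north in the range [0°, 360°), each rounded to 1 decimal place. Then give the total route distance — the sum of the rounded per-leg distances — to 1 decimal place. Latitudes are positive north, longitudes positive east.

Leg 1: dist=8923.7 km, bearing=291.6°
Leg 2: dist=8739.8 km, bearing=313.9°
Leg 3: dist=10373.3 km, bearing=83.5°
Leg 4: dist=13323.7 km, bearing=218.8°
Total: 41360.5 km

Leg 1: φ1=1.0972850, φ2=0.3212732, Δφ=-0.7760118, Δλ=-1.8319639 rad; a=sin²(Δφ/2)+cosφ1·cosφ2·sin²(Δλ/2)=0.4153455954; c=2·atan2(√a, √(1-a))=1.400668016; dist=6371·c=8923.656 ≈ 8923.7 km; running total=8923.7 km
Leg 1 bearing: y=sinΔλ·cosφ2=-0.91665837, x=cosφ1·sinφ2-sinφ1·cosφ2·cosΔλ=0.36203862; θ=atan2(y, x)=-68.4482° <0 so +360° → 291.5518° ≈ 291.6°
Leg 2: φ1=0.3212732, φ2=0.7858502, Δφ=0.4645770, Δλ=-1.6091430 rad; a=sin²(Δφ/2)+cosφ1·cosφ2·sin²(Δλ/2)=0.4011611864; c=2·atan2(√a, √(1-a))=1.371808097; dist=6371·c=8739.789 ≈ 8739.8 km; running total=17663.5 km
Leg 2 bearing: y=sinΔλ·cosφ2=-0.70626748, x=cosφ1·sinφ2-sinφ1·cosφ2·cosΔλ=0.67978659; θ=atan2(y, x)=-46.0945° <0 so +360° → 313.9055° ≈ 313.9°
Leg 3: φ1=0.7858502, φ2=0.0398738, Δφ=-0.7459764, Δλ=1.6922800 rad; a=sin²(Δφ/2)+cosφ1·cosφ2·sin²(Δλ/2)=0.5286918235; c=2·atan2(√a, √(1-a))=1.628211513; dist=6371·c=10373.336 ≈ 10373.3 km; running total=28036.8 km
Leg 3 bearing: y=sinΔλ·cosφ2=0.99184094, x=cosφ1·sinφ2-sinφ1·cosφ2·cosΔλ=0.11383617; θ=atan2(y, x)=83.4527° ≈ 83.5°
Leg 4: φ1=0.0398738, φ2=-0.7693289, Δφ=-0.8092027, Δλ=-2.2839239 rad; a=sin²(Δφ/2)+cosφ1·cosφ2·sin²(Δλ/2)=0.7486609180; c=2·atan2(√a, √(1-a))=2.091305376; dist=6371·c=13323.707 ≈ 13323.7 km; running total=41360.5 km
Leg 4 bearing: y=sinΔλ·cosφ2=-0.54332305, x=cosφ1·sinφ2-sinφ1·cosφ2·cosΔλ=-0.67636606; θ=atan2(y, x)=-141.2252° <0 so +360° → 218.7748° ≈ 218.8°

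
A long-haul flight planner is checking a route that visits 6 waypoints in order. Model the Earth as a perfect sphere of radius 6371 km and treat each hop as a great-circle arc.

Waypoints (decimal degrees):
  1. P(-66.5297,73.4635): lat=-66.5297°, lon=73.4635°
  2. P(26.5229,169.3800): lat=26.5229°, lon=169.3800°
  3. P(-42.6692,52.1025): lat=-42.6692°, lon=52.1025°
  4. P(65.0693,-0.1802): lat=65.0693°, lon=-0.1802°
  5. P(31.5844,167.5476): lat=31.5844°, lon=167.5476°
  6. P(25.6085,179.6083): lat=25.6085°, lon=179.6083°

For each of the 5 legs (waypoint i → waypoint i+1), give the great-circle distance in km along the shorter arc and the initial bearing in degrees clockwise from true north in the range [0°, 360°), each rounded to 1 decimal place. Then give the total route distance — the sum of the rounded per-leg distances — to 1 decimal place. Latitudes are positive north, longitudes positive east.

Leg 1: φ1=-1.1611623, φ2=0.4629119, Δφ=1.6240742, Δλ=1.6740587 rad; a=sin²(Δφ/2)+cosφ1·cosφ2·sin²(Δλ/2)=0.7231717134; c=2·atan2(√a, √(1-a))=2.033471294; dist=6371·c=12955.246 ≈ 12955.2 km; running total=12955.2 km
Leg 1 bearing: y=sinΔλ·cosφ2=0.88998974, x=cosφ1·sinφ2-sinφ1·cosφ2·cosΔλ=0.09325128; θ=atan2(y, x)=84.0185° ≈ 84.0°
Leg 2: φ1=0.4629119, φ2=-0.7447180, Δφ=-1.2076300, Δλ=-2.0468785 rad; a=sin²(Δφ/2)+cosφ1·cosφ2·sin²(Δλ/2)=0.8020866152; c=2·atan2(√a, √(1-a))=2.219524242; dist=6371·c=14140.589 ≈ 14140.6 km; running total=27095.8 km
Leg 2 bearing: y=sinΔλ·cosφ2=-0.65351401, x=cosφ1·sinφ2-sinφ1·cosφ2·cosΔλ=-0.45595411; θ=atan2(y, x)=-124.9033° <0 so +360° → 235.0967° ≈ 235.1°
Leg 3: φ1=-0.7447180, φ2=1.1356735, Δφ=1.8803916, Δλ=-0.9125053 rad; a=sin²(Δφ/2)+cosφ1·cosφ2·sin²(Δλ/2)=0.7125004496; c=2·atan2(√a, √(1-a))=2.009759206; dist=6371·c=12804.176 ≈ 12804.2 km; running total=39900.0 km
Leg 3 bearing: y=sinΔλ·cosφ2=-0.33344009, x=cosφ1·sinφ2-sinφ1·cosφ2·cosΔλ=0.84154141; θ=atan2(y, x)=-21.6147° <0 so +360° → 338.3853° ≈ 338.4°
Leg 4: φ1=1.1356735, φ2=0.5512518, Δφ=-0.5844218, Δλ=2.9274024 rad; a=sin²(Δφ/2)+cosφ1·cosφ2·sin²(Δλ/2)=0.4379632165; c=2·atan2(√a, √(1-a))=1.446402198; dist=6371·c=9215.028 ≈ 9215.0 km; running total=49115.0 km
Leg 4 bearing: y=sinΔλ·cosφ2=0.18107024, x=cosφ1·sinφ2-sinφ1·cosφ2·cosΔλ=0.97561228; θ=atan2(y, x)=10.5143° ≈ 10.5°
Leg 5: φ1=0.5512518, φ2=0.4469526, Δφ=-0.1042991, Δλ=0.2104989 rad; a=sin²(Δφ/2)+cosφ1·cosφ2·sin²(Δλ/2)=0.0111953131; c=2·atan2(√a, √(1-a))=0.212012667; dist=6371·c=1350.733 ≈ 1350.7 km; running total=50465.7 km
Leg 5 bearing: y=sinΔλ·cosφ2=0.18842256, x=cosφ1·sinφ2-sinφ1·cosφ2·cosΔλ=-0.09368485; θ=atan2(y, x)=116.4368° ≈ 116.4°

Leg 1: dist=12955.2 km, bearing=84.0°
Leg 2: dist=14140.6 km, bearing=235.1°
Leg 3: dist=12804.2 km, bearing=338.4°
Leg 4: dist=9215.0 km, bearing=10.5°
Leg 5: dist=1350.7 km, bearing=116.4°
Total: 50465.7 km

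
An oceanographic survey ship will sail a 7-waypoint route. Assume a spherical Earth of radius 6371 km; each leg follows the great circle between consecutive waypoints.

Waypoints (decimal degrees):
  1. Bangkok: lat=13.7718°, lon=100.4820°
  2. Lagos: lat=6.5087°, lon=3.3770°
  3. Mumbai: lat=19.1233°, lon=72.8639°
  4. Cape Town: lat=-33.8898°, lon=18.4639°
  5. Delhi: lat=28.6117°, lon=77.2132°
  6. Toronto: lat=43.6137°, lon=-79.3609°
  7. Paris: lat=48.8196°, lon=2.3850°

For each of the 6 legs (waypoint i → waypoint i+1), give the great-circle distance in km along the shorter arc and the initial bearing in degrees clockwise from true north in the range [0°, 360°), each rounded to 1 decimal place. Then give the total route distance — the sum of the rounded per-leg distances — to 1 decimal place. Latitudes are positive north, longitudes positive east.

Leg 1: dist=10596.9 km, bearing=278.0°
Leg 2: dist=7619.7 km, bearing=72.0°
Leg 3: dist=8240.0 km, bearing=224.6°
Leg 4: dist=9298.6 km, bearing=49.0°
Leg 5: dist=11636.4 km, bearing=342.7°
Leg 6: dist=6006.0 km, bearing=53.6°
Total: 53397.6 km

Leg 1: φ1=0.2403633, φ2=0.1135982, Δφ=-0.1267650, Δλ=-1.6948020 rad; a=sin²(Δφ/2)+cosφ1·cosφ2·sin²(Δλ/2)=0.5461866922; c=2·atan2(√a, √(1-a))=1.663301586; dist=6371·c=10596.894 ≈ 10596.9 km; running total=10596.9 km
Leg 1 bearing: y=sinΔλ·cosφ2=-0.98592530, x=cosφ1·sinφ2-sinφ1·cosφ2·cosΔλ=0.13935017; θ=atan2(y, x)=-81.9551° <0 so +360° → 278.0449° ≈ 278.0°
Leg 2: φ1=0.1135982, φ2=0.3337645, Δφ=0.2201663, Δλ=1.2127752 rad; a=sin²(Δφ/2)+cosφ1·cosφ2·sin²(Δλ/2)=0.3169575608; c=2·atan2(√a, √(1-a))=1.195997984; dist=6371·c=7619.703 ≈ 7619.7 km; running total=18216.6 km
Leg 2 bearing: y=sinΔλ·cosφ2=0.88490698, x=cosφ1·sinφ2-sinφ1·cosφ2·cosΔλ=0.28796094; θ=atan2(y, x)=71.9744° ≈ 72.0°
Leg 3: φ1=0.3337645, φ2=-0.5914886, Δφ=-0.9252531, Δλ=-0.9494591 rad; a=sin²(Δφ/2)+cosφ1·cosφ2·sin²(Δλ/2)=0.3630547939; c=2·atan2(√a, √(1-a))=1.293360519; dist=6371·c=8240.000 ≈ 8240.0 km; running total=26456.6 km
Leg 3 bearing: y=sinΔλ·cosφ2=-0.67496434, x=cosφ1·sinφ2-sinφ1·cosφ2·cosΔλ=-0.68513296; θ=atan2(y, x)=-135.4284° <0 so +360° → 224.5716° ≈ 224.6°
Leg 4: φ1=-0.5914886, φ2=0.4993684, Δφ=1.0908570, Δλ=1.0253687 rad; a=sin²(Δφ/2)+cosφ1·cosφ2·sin²(Δλ/2)=0.4444787270; c=2·atan2(√a, √(1-a))=1.459524305; dist=6371·c=9298.629 ≈ 9298.6 km; running total=35755.2 km
Leg 4 bearing: y=sinΔλ·cosφ2=0.75050892, x=cosφ1·sinφ2-sinφ1·cosφ2·cosΔλ=0.65146444; θ=atan2(y, x)=49.0410° ≈ 49.0°
Leg 5: φ1=0.4993684, φ2=0.7612027, Δφ=0.2618343, Δλ=-2.7327336 rad; a=sin²(Δφ/2)+cosφ1·cosφ2·sin²(Δλ/2)=0.6264421347; c=2·atan2(√a, √(1-a))=1.826456593; dist=6371·c=11636.355 ≈ 11636.4 km; running total=47391.6 km
Leg 5 bearing: y=sinΔλ·cosφ2=-0.28783816, x=cosφ1·sinφ2-sinφ1·cosφ2·cosΔλ=0.92368758; θ=atan2(y, x)=-17.3080° <0 so +360° → 342.6920° ≈ 342.7°
Leg 6: φ1=0.7612027, φ2=0.8520628, Δφ=0.0908601, Δλ=1.4267351 rad; a=sin²(Δφ/2)+cosφ1·cosφ2·sin²(Δλ/2)=0.2061981340; c=2·atan2(√a, √(1-a))=0.942702149; dist=6371·c=6005.955 ≈ 6006.0 km; running total=53397.6 km
Leg 6 bearing: y=sinΔλ·cosφ2=0.65161141, x=cosφ1·sinφ2-sinφ1·cosφ2·cosΔλ=0.47971285; θ=atan2(y, x)=53.6397° ≈ 53.6°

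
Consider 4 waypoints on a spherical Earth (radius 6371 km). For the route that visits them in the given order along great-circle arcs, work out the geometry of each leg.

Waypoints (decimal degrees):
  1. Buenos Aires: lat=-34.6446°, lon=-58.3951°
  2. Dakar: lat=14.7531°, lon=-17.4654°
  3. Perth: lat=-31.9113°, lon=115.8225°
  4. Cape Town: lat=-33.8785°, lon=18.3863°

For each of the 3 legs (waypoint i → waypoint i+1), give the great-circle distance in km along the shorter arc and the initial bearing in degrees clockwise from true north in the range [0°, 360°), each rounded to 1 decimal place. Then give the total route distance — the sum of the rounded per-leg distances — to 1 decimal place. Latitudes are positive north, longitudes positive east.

Leg 1: dist=6988.8 km, bearing=45.4°
Leg 2: dist=14925.0 km, bearing=120.4°
Leg 3: dist=8702.2 km, bearing=237.2°
Total: 30616.0 km

Leg 1: φ1=-0.6046623, φ2=0.2574902, Δφ=0.8621525, Δλ=0.7143580 rad; a=sin²(Δφ/2)+cosφ1·cosφ2·sin²(Δλ/2)=0.2718507280; c=2·atan2(√a, √(1-a))=1.096965336; dist=6371·c=6988.766 ≈ 6988.8 km; running total=6988.8 km
Leg 1 bearing: y=sinΔλ·cosφ2=0.63353423, x=cosφ1·sinφ2-sinφ1·cosφ2·cosΔλ=0.62484080; θ=atan2(y, x)=45.3958° ≈ 45.4°
Leg 2: φ1=0.2574902, φ2=-0.5569573, Δφ=-0.8144474, Δλ=2.3263127 rad; a=sin²(Δφ/2)+cosφ1·cosφ2·sin²(Δλ/2)=0.8487307823; c=2·atan2(√a, √(1-a))=2.342645466; dist=6371·c=14924.994 ≈ 14925.0 km; running total=21913.8 km
Leg 2 bearing: y=sinΔλ·cosφ2=0.61790554, x=cosφ1·sinφ2-sinφ1·cosφ2·cosΔλ=-0.36296021; θ=atan2(y, x)=120.4301° ≈ 120.4°
Leg 3: φ1=-0.5569573, φ2=-0.5912914, Δφ=-0.0343341, Δλ=-1.7005825 rad; a=sin²(Δφ/2)+cosφ1·cosφ2·sin²(Δλ/2)=0.3982736819; c=2·atan2(√a, √(1-a))=1.365913298; dist=6371·c=8702.234 ≈ 8702.2 km; running total=30616.0 km
Leg 3 bearing: y=sinΔλ·cosφ2=-0.82323901, x=cosφ1·sinφ2-sinφ1·cosφ2·cosΔλ=-0.52998542; θ=atan2(y, x)=-122.7727° <0 so +360° → 237.2273° ≈ 237.2°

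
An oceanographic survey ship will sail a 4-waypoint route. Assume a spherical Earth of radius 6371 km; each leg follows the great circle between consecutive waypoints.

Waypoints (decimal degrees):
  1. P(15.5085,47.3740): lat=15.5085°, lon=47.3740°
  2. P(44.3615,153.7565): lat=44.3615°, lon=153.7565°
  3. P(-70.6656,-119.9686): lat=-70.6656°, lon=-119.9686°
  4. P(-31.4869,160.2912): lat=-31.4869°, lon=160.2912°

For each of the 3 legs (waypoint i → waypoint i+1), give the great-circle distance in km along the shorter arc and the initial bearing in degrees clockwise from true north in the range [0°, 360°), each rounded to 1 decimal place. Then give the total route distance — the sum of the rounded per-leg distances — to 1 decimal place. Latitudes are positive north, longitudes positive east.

Leg 1: φ1=0.2706744, φ2=0.7742542, Δφ=0.5035798, Δλ=1.8567249 rad; a=sin²(Δφ/2)+cosφ1·cosφ2·sin²(Δλ/2)=0.5036790475; c=2·atan2(√a, √(1-a))=1.578154488; dist=6371·c=10054.422 ≈ 10054.4 km; running total=10054.4 km
Leg 1 bearing: y=sinΔλ·cosφ2=0.68591611, x=cosφ1·sinφ2-sinφ1·cosφ2·cosΔλ=0.72764343; θ=atan2(y, x)=43.3092° ≈ 43.3°
Leg 2: φ1=0.7742542, φ2=-1.2333474, Δφ=-2.0076016, Δλ=-4.7774042 rad; a=sin²(Δφ/2)+cosφ1·cosφ2·sin²(Δλ/2)=0.8221861379; c=2·atan2(√a, √(1-a))=2.270998462; dist=6371·c=14468.531 ≈ 14468.5 km; running total=24522.9 km
Leg 2 bearing: y=sinΔλ·cosφ2=0.33038149, x=cosφ1·sinφ2-sinφ1·cosφ2·cosΔλ=-0.68966110; θ=atan2(y, x)=154.4033° ≈ 154.4°
Leg 3: φ1=-1.2333474, φ2=-0.5495501, Δφ=0.6837973, Δλ=4.8914563 rad; a=sin²(Δφ/2)+cosφ1·cosφ2·sin²(Δλ/2)=0.2284331655; c=2·atan2(√a, √(1-a))=0.996631573; dist=6371·c=6349.540 ≈ 6349.5 km; running total=30872.4 km
Leg 3 bearing: y=sinΔλ·cosφ2=-0.83912419, x=cosφ1·sinφ2-sinφ1·cosφ2·cosΔλ=-0.02960424; θ=atan2(y, x)=-92.0206° <0 so +360° → 267.9794° ≈ 268.0°

Leg 1: dist=10054.4 km, bearing=43.3°
Leg 2: dist=14468.5 km, bearing=154.4°
Leg 3: dist=6349.5 km, bearing=268.0°
Total: 30872.4 km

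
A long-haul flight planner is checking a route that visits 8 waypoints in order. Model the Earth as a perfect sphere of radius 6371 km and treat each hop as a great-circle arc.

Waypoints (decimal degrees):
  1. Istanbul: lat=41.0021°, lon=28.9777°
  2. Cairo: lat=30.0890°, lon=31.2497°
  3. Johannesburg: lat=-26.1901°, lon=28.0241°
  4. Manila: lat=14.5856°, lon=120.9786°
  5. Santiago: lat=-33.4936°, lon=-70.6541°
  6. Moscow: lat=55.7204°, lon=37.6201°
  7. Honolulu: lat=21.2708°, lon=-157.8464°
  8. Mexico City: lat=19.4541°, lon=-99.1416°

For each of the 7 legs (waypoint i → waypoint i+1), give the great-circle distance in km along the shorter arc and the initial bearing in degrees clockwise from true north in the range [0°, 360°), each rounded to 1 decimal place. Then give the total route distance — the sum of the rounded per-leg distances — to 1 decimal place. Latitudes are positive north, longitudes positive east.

Leg 1: φ1=0.7156216, φ2=0.5251521, Δφ=-0.1904695, Δλ=0.0396539 rad; a=sin²(Δφ/2)+cosφ1·cosφ2·sin²(Δλ/2)=0.0092989353; c=2·atan2(√a, √(1-a))=0.193162134; dist=6371·c=1230.636 ≈ 1230.6 km; running total=1230.6 km
Leg 1 bearing: y=sinΔλ·cosφ2=0.03430144, x=cosφ1·sinφ2-sinφ1·cosφ2·cosΔλ=-0.18887369; θ=atan2(y, x)=169.7067° ≈ 169.7°
Leg 2: φ1=0.5251521, φ2=-0.4571035, Δφ=-0.9822556, Δλ=-0.0562973 rad; a=sin²(Δφ/2)+cosφ1·cosφ2·sin²(Δλ/2)=0.2230410967; c=2·atan2(√a, √(1-a))=0.983733744; dist=6371·c=6267.368 ≈ 6267.4 km; running total=7498.0 km
Leg 2 bearing: y=sinΔλ·cosφ2=-0.05049087, x=cosφ1·sinφ2-sinφ1·cosφ2·cosΔλ=-0.83103895; θ=atan2(y, x)=-176.5232° <0 so +360° → 183.4768° ≈ 183.5°
Leg 3: φ1=-0.4571035, φ2=0.2545667, Δφ=0.7116702, Δλ=1.6223621 rad; a=sin²(Δφ/2)+cosφ1·cosφ2·sin²(Δλ/2)=0.5779521706; c=2·atan2(√a, √(1-a))=1.727339250; dist=6371·c=11004.878 ≈ 11004.9 km; running total=18502.9 km
Leg 3 bearing: y=sinΔλ·cosφ2=0.96648611, x=cosφ1·sinφ2-sinφ1·cosφ2·cosΔλ=0.20395694; θ=atan2(y, x)=78.0837° ≈ 78.1°
Leg 4: φ1=0.2545667, φ2=-0.5845736, Δφ=-0.8391403, Δλ=-3.3446216 rad; a=sin²(Δφ/2)+cosφ1·cosφ2·sin²(Δλ/2)=0.9647315709; c=2·atan2(√a, √(1-a))=2.763751258; dist=6371·c=17607.859 ≈ 17607.9 km; running total=36110.8 km
Leg 4 bearing: y=sinΔλ·cosφ2=0.16815463, x=cosφ1·sinφ2-sinφ1·cosφ2·cosΔλ=-0.32836304; θ=atan2(y, x)=152.8830° ≈ 152.9°
Leg 5: φ1=-0.5845736, φ2=0.9725044, Δφ=1.5570780, Δλ=1.8897413 rad; a=sin²(Δφ/2)+cosφ1·cosφ2·sin²(Δλ/2)=0.8016356001; c=2·atan2(√a, √(1-a))=2.218392737; dist=6371·c=14133.380 ≈ 14133.4 km; running total=50244.2 km
Leg 5 bearing: y=sinΔλ·cosφ2=0.53482628, x=cosφ1·sinφ2-sinφ1·cosφ2·cosΔλ=0.59162886; θ=atan2(y, x)=42.1133° ≈ 42.1°
Leg 6: φ1=0.9725044, φ2=0.3712455, Δφ=-0.6012589, Δλ=-3.4115340 rad; a=sin²(Δφ/2)+cosφ1·cosφ2·sin²(Δλ/2)=0.6030468099; c=2·atan2(√a, √(1-a))=1.778377515; dist=6371·c=11330.043 ≈ 11330.0 km; running total=61574.2 km
Leg 6 bearing: y=sinΔλ·cosφ2=0.24850801, x=cosφ1·sinφ2-sinφ1·cosφ2·cosΔλ=0.94645084; θ=atan2(y, x)=14.7120° ≈ 14.7°
Leg 7: φ1=0.3712455, φ2=0.3395381, Δφ=-0.0317074, Δλ=1.0245920 rad; a=sin²(Δφ/2)+cosφ1·cosφ2·sin²(Δλ/2)=0.2113758286; c=2·atan2(√a, √(1-a))=0.955441446; dist=6371·c=6087.117 ≈ 6087.1 km; running total=67661.3 km
Leg 7 bearing: y=sinΔλ·cosφ2=0.80571762, x=cosφ1·sinφ2-sinφ1·cosφ2·cosΔλ=0.13267807; θ=atan2(y, x)=80.6490° ≈ 80.6°

Leg 1: dist=1230.6 km, bearing=169.7°
Leg 2: dist=6267.4 km, bearing=183.5°
Leg 3: dist=11004.9 km, bearing=78.1°
Leg 4: dist=17607.9 km, bearing=152.9°
Leg 5: dist=14133.4 km, bearing=42.1°
Leg 6: dist=11330.0 km, bearing=14.7°
Leg 7: dist=6087.1 km, bearing=80.6°
Total: 67661.3 km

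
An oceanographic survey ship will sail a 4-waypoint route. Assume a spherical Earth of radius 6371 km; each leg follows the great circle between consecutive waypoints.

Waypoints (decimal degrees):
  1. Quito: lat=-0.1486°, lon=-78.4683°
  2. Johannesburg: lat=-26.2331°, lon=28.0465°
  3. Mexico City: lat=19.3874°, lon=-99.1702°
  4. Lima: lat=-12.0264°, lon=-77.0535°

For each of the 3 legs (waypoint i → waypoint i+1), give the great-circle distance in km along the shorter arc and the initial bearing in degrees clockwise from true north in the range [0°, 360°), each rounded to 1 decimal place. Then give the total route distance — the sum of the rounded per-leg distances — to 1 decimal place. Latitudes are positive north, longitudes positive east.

Leg 1: φ1=-0.0025936, φ2=-0.4578540, Δφ=-0.4552604, Δλ=1.8590340 rad; a=sin²(Δφ/2)+cosφ1·cosφ2·sin²(Δλ/2)=0.6269187717; c=2·atan2(√a, √(1-a))=1.827442020; dist=6371·c=11642.633 ≈ 11642.6 km; running total=11642.6 km
Leg 1 bearing: y=sinΔλ·cosφ2=0.85999850, x=cosφ1·sinφ2-sinφ1·cosφ2·cosΔλ=-0.44268396; θ=atan2(y, x)=117.2371° ≈ 117.2°
Leg 2: φ1=-0.4578540, φ2=0.3383740, Δφ=0.7962279, Δλ=-2.2203503 rad; a=sin²(Δφ/2)+cosφ1·cosφ2·sin²(Δλ/2)=0.8292514909; c=2·atan2(√a, √(1-a))=2.289624166; dist=6371·c=14587.196 ≈ 14587.2 km; running total=26229.8 km
Leg 2 bearing: y=sinΔλ·cosφ2=-0.75119697, x=cosφ1·sinφ2-sinφ1·cosφ2·cosΔλ=0.04557341; θ=atan2(y, x)=-86.5283° <0 so +360° → 273.4717° ≈ 273.5°
Leg 3: φ1=0.3383740, φ2=-0.2099003, Δφ=-0.5482742, Δλ=0.3860092 rad; a=sin²(Δφ/2)+cosφ1·cosφ2·sin²(Δλ/2)=0.1072300073; c=2·atan2(√a, √(1-a))=0.667228065; dist=6371·c=4250.910 ≈ 4250.9 km; running total=30480.7 km
Leg 3 bearing: y=sinΔλ·cosφ2=0.36823089, x=cosφ1·sinφ2-sinφ1·cosφ2·cosΔλ=-0.49732579; θ=atan2(y, x)=143.4829° ≈ 143.5°

Leg 1: dist=11642.6 km, bearing=117.2°
Leg 2: dist=14587.2 km, bearing=273.5°
Leg 3: dist=4250.9 km, bearing=143.5°
Total: 30480.7 km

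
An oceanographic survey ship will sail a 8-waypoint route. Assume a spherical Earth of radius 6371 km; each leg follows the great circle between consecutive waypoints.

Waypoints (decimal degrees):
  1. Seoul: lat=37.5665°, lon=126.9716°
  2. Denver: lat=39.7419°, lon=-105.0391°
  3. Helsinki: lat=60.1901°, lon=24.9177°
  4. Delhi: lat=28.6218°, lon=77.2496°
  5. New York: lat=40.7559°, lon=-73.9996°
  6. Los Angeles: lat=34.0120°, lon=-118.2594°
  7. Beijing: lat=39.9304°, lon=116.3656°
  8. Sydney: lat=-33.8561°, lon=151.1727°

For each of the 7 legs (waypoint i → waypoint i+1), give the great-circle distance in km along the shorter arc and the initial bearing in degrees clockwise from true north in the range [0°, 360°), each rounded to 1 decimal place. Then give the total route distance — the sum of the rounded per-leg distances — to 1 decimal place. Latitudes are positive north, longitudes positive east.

Leg 1: dist=9914.3 km, bearing=37.3°
Leg 2: dist=8004.5 km, bearing=23.6°
Leg 3: dist=5223.5 km, bearing=108.1°
Leg 4: dist=11750.9 km, bearing=337.8°
Leg 5: dist=3939.1 km, bearing=273.6°
Leg 6: dist=10064.6 km, bearing=321.3°
Leg 7: dist=8949.7 km, bearing=151.3°
Total: 57846.6 km

Leg 1: φ1=0.6556591, φ2=0.6936270, Δφ=0.0379679, Δλ=-4.0493506 rad; a=sin²(Δφ/2)+cosφ1·cosφ2·sin²(Δλ/2)=0.4926812579; c=2·atan2(√a, √(1-a))=1.556158320; dist=6371·c=9914.285 ≈ 9914.3 km; running total=9914.3 km
Leg 1 bearing: y=sinΔλ·cosφ2=0.60601526, x=cosφ1·sinφ2-sinφ1·cosφ2·cosΔλ=0.79531833; θ=atan2(y, x)=37.3066° ≈ 37.3°
Leg 2: φ1=0.6936270, φ2=1.0505154, Δφ=0.3568884, Δλ=2.2681740 rad; a=sin²(Δφ/2)+cosφ1·cosφ2·sin²(Δλ/2)=0.3453769058; c=2·atan2(√a, √(1-a))=1.256396063; dist=6371·c=8004.499 ≈ 8004.5 km; running total=17918.8 km
Leg 2 bearing: y=sinΔλ·cosφ2=0.38105982, x=cosφ1·sinφ2-sinφ1·cosφ2·cosΔλ=0.87129800; θ=atan2(y, x)=23.6220° ≈ 23.6°
Leg 3: φ1=1.0505154, φ2=0.4995446, Δφ=-0.5509708, Δλ=0.9133640 rad; a=sin²(Δφ/2)+cosφ1·cosφ2·sin²(Δλ/2)=0.1588478702; c=2·atan2(√a, √(1-a))=0.819886402; dist=6371·c=5223.496 ≈ 5223.5 km; running total=23142.3 km
Leg 3 bearing: y=sinΔλ·cosφ2=0.69483539, x=cosφ1·sinφ2-sinφ1·cosφ2·cosΔλ=-0.22729864; θ=atan2(y, x)=108.1143° ≈ 108.1°
Leg 4: φ1=0.4995446, φ2=0.7113246, Δφ=0.2117800, Δλ=-2.6397965 rad; a=sin²(Δφ/2)+cosφ1·cosφ2·sin²(Δλ/2)=0.6351165690; c=2·atan2(√a, √(1-a))=1.844431497; dist=6371·c=11750.873 ≈ 11750.9 km; running total=34893.2 km
Leg 4 bearing: y=sinΔλ·cosφ2=-0.36435719, x=cosφ1·sinφ2-sinφ1·cosφ2·cosΔλ=0.89118903; θ=atan2(y, x)=-22.2369° <0 so +360° → 337.7631° ≈ 337.8°
Leg 5: φ1=0.7113246, φ2=0.5936214, Δφ=-0.1177033, Δλ=-0.7724792 rad; a=sin²(Δφ/2)+cosφ1·cosφ2·sin²(Δλ/2)=0.0925647591; c=2·atan2(√a, √(1-a))=0.618290612; dist=6371·c=3939.129 ≈ 3939.1 km; running total=38832.3 km
Leg 5 bearing: y=sinΔλ·cosφ2=-0.57851432, x=cosφ1·sinφ2-sinφ1·cosφ2·cosΔλ=0.03615629; θ=atan2(y, x)=-86.4238° <0 so +360° → 273.5762° ≈ 273.6°
Leg 6: φ1=0.5936214, φ2=0.6969170, Δφ=0.1032956, Δλ=4.0949788 rad; a=sin²(Δφ/2)+cosφ1·cosφ2·sin²(Δλ/2)=0.5044765791; c=2·atan2(√a, √(1-a))=1.579749605; dist=6371·c=10064.585 ≈ 10064.6 km; running total=48896.9 km
Leg 6 bearing: y=sinΔλ·cosφ2=-0.62525389, x=cosφ1·sinφ2-sinφ1·cosφ2·cosΔλ=0.78037005; θ=atan2(y, x)=-38.7027° <0 so +360° → 321.2973° ≈ 321.3°
Leg 7: φ1=0.6969170, φ2=-0.5909004, Δφ=-1.2878174, Δλ=0.6074985 rad; a=sin²(Δφ/2)+cosφ1·cosφ2·sin²(Δλ/2)=0.4173600590; c=2·atan2(√a, √(1-a))=1.404754537; dist=6371·c=8949.691 ≈ 8949.7 km; running total=57846.6 km
Leg 7 bearing: y=sinΔλ·cosφ2=0.47402752, x=cosφ1·sinφ2-sinφ1·cosφ2·cosΔλ=-0.86485864; θ=atan2(y, x)=151.2729° ≈ 151.3°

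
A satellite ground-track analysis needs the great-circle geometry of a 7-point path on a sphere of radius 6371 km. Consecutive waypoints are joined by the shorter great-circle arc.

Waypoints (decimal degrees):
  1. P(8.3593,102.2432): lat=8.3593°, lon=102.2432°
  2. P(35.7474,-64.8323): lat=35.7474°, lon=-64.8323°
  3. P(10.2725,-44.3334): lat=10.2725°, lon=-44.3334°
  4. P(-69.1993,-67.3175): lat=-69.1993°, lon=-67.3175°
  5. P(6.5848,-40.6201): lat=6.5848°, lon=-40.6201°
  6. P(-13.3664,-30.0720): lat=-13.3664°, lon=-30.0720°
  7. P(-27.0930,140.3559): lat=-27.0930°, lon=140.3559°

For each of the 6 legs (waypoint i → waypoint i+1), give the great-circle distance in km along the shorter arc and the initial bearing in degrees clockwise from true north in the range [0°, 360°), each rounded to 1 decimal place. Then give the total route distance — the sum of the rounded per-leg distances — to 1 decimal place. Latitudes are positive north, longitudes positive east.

Leg 1: φ1=0.1458973, φ2=0.6239098, Δφ=0.4780125, Δλ=-2.9160176 rad; a=sin²(Δφ/2)+cosφ1·cosφ2·sin²(Δλ/2)=0.8488509923; c=2·atan2(√a, √(1-a))=2.342981011; dist=6371·c=14927.132 ≈ 14927.1 km; running total=14927.1 km
Leg 1 bearing: y=sinΔλ·cosφ2=-0.18152817, x=cosφ1·sinφ2-sinφ1·cosφ2·cosΔλ=0.69300755; θ=atan2(y, x)=-14.6784° <0 so +360° → 345.3216° ≈ 345.3°
Leg 2: φ1=0.6239098, φ2=0.1792889, Δφ=-0.4446209, Δλ=0.3577733 rad; a=sin²(Δφ/2)+cosφ1·cosφ2·sin²(Δλ/2)=0.0738969322; c=2·atan2(√a, √(1-a))=0.550608832; dist=6371·c=3507.929 ≈ 3507.9 km; running total=18435.0 km
Leg 2 bearing: y=sinΔλ·cosφ2=0.34457612, x=cosφ1·sinφ2-sinφ1·cosφ2·cosΔλ=-0.39371563; θ=atan2(y, x)=138.8079° ≈ 138.8°
Leg 3: φ1=0.1792889, φ2=-1.2077556, Δφ=-1.3870446, Δλ=-0.4011482 rad; a=sin²(Δφ/2)+cosφ1·cosφ2·sin²(Δλ/2)=0.4225101791; c=2·atan2(√a, √(1-a))=1.415189481; dist=6371·c=9016.172 ≈ 9016.2 km; running total=27451.2 km
Leg 3 bearing: y=sinΔλ·cosφ2=-0.13866509, x=cosφ1·sinφ2-sinφ1·cosφ2·cosΔλ=-0.97813767; θ=atan2(y, x)=-171.9313° <0 so +360° → 188.0687° ≈ 188.1°
Leg 4: φ1=-1.2077556, φ2=0.1149264, Δφ=1.3226821, Δλ=0.4659575 rad; a=sin²(Δφ/2)+cosφ1·cosφ2·sin²(Δλ/2)=0.3960161954; c=2·atan2(√a, √(1-a))=1.361299649; dist=6371·c=8672.840 ≈ 8672.8 km; running total=36124.0 km
Leg 4 bearing: y=sinΔλ·cosφ2=0.44631467, x=cosφ1·sinφ2-sinφ1·cosφ2·cosΔλ=0.87037503; θ=atan2(y, x)=27.1480° ≈ 27.1°
Leg 5: φ1=0.1149264, φ2=-0.2332877, Δφ=-0.3482141, Δλ=0.1840991 rad; a=sin²(Δφ/2)+cosφ1·cosφ2·sin²(Δλ/2)=0.0381743171; c=2·atan2(√a, √(1-a))=0.393294881; dist=6371·c=2505.682 ≈ 2505.7 km; running total=38629.7 km
Leg 5 bearing: y=sinΔλ·cosφ2=0.17810208, x=cosφ1·sinφ2-sinφ1·cosφ2·cosΔλ=-0.33933435; θ=atan2(y, x)=152.3069° ≈ 152.3°
Leg 6: φ1=-0.2332877, φ2=-0.4728621, Δφ=-0.2395744, Δλ=2.9745280 rad; a=sin²(Δφ/2)+cosφ1·cosφ2·sin²(Δλ/2)=0.8744033225; c=2·atan2(√a, √(1-a))=2.417056063; dist=6371·c=15399.064 ≈ 15399.1 km; running total=54028.8 km
Leg 6 bearing: y=sinΔλ·cosφ2=0.14804149, x=cosφ1·sinφ2-sinφ1·cosφ2·cosΔλ=-0.64604359; θ=atan2(y, x)=167.0934° ≈ 167.1°

Leg 1: dist=14927.1 km, bearing=345.3°
Leg 2: dist=3507.9 km, bearing=138.8°
Leg 3: dist=9016.2 km, bearing=188.1°
Leg 4: dist=8672.8 km, bearing=27.1°
Leg 5: dist=2505.7 km, bearing=152.3°
Leg 6: dist=15399.1 km, bearing=167.1°
Total: 54028.8 km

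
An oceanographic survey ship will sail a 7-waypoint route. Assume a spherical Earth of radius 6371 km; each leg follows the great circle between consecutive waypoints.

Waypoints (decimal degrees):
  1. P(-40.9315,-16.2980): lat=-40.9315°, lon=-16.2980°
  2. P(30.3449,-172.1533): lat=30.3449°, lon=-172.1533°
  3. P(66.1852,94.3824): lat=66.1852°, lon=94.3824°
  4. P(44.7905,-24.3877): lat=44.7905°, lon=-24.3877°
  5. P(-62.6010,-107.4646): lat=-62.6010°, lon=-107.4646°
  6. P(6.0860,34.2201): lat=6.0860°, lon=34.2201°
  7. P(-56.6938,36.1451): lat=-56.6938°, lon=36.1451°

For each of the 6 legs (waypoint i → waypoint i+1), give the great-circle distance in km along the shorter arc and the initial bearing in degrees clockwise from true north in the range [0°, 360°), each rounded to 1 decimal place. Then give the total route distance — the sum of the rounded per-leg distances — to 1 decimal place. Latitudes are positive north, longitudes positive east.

Leg 1: φ1=-0.7143894, φ2=0.5296184, Δφ=1.2440079, Δλ=-2.7201881 rad; a=sin²(Δφ/2)+cosφ1·cosφ2·sin²(Δλ/2)=0.9629695767; c=2·atan2(√a, √(1-a))=2.754311075; dist=6371·c=17547.716 ≈ 17547.7 km; running total=17547.7 km
Leg 1 bearing: y=sinΔλ·cosφ2=-0.35300364, x=cosφ1·sinφ2-sinφ1·cosφ2·cosΔλ=-0.13425765; θ=atan2(y, x)=-110.8233° <0 so +360° → 249.1767° ≈ 249.2°
Leg 2: φ1=0.5296184, φ2=1.1551497, Δφ=0.6255312, Δλ=4.6519255 rad; a=sin²(Δφ/2)+cosφ1·cosφ2·sin²(Δλ/2)=0.2794338979; c=2·atan2(√a, √(1-a))=1.113936454; dist=6371·c=7096.889 ≈ 7096.9 km; running total=24644.6 km
Leg 2 bearing: y=sinΔλ·cosφ2=-0.40304377, x=cosφ1·sinφ2-sinφ1·cosφ2·cosΔλ=0.80184668; θ=atan2(y, x)=-26.6861° <0 so +360° → 333.3139° ≈ 333.3°
Leg 3: φ1=1.1551497, φ2=0.7817417, Δφ=-0.3734080, Δλ=-2.0729293 rad; a=sin²(Δφ/2)+cosφ1·cosφ2·sin²(Δλ/2)=0.2466944609; c=2·atan2(√a, √(1-a))=1.039546764; dist=6371·c=6622.952 ≈ 6623.0 km; running total=31267.6 km
Leg 3 bearing: y=sinΔλ·cosφ2=-0.62208228, x=cosφ1·sinφ2-sinφ1·cosφ2·cosΔλ=0.59695800; θ=atan2(y, x)=-46.1807° <0 so +360° → 313.8193° ≈ 313.8°
Leg 4: φ1=0.7817417, φ2=-1.0925936, Δφ=-1.8743353, Δλ=-1.4499654 rad; a=sin²(Δφ/2)+cosφ1·cosφ2·sin²(Δλ/2)=0.7930602193; c=2·atan2(√a, √(1-a))=2.197058569; dist=6371·c=13997.460 ≈ 13997.5 km; running total=45265.1 km
Leg 4 bearing: y=sinΔλ·cosφ2=-0.45682901, x=cosφ1·sinφ2-sinφ1·cosφ2·cosΔλ=-0.66915625; θ=atan2(y, x)=-145.6789° <0 so +360° → 214.3211° ≈ 214.3°
Leg 5: φ1=-1.0925936, φ2=0.1062207, Δφ=1.1988143, Δλ=2.4728645 rad; a=sin²(Δφ/2)+cosφ1·cosφ2·sin²(Δλ/2)=0.7265792964; c=2·atan2(√a, √(1-a))=2.041101776; dist=6371·c=13003.859 ≈ 13003.9 km; running total=58269.0 km
Leg 5 bearing: y=sinΔλ·cosφ2=0.61649424, x=cosφ1·sinφ2-sinφ1·cosφ2·cosΔλ=-0.64388053; θ=atan2(y, x)=136.2448° ≈ 136.2°
Leg 6: φ1=0.1062207, φ2=-0.9894935, Δφ=-1.0957142, Δλ=0.0335976 rad; a=sin²(Δφ/2)+cosφ1·cosφ2·sin²(Δλ/2)=0.2714483375; c=2·atan2(√a, √(1-a))=1.096060701; dist=6371·c=6983.003 ≈ 6983.0 km; running total=65252.0 km
Leg 6 bearing: y=sinΔλ·cosφ2=0.01844541, x=cosφ1·sinφ2-sinφ1·cosφ2·cosΔλ=-0.88922231; θ=atan2(y, x)=178.8117° ≈ 178.8°

Leg 1: dist=17547.7 km, bearing=249.2°
Leg 2: dist=7096.9 km, bearing=333.3°
Leg 3: dist=6623.0 km, bearing=313.8°
Leg 4: dist=13997.5 km, bearing=214.3°
Leg 5: dist=13003.9 km, bearing=136.2°
Leg 6: dist=6983.0 km, bearing=178.8°
Total: 65252.0 km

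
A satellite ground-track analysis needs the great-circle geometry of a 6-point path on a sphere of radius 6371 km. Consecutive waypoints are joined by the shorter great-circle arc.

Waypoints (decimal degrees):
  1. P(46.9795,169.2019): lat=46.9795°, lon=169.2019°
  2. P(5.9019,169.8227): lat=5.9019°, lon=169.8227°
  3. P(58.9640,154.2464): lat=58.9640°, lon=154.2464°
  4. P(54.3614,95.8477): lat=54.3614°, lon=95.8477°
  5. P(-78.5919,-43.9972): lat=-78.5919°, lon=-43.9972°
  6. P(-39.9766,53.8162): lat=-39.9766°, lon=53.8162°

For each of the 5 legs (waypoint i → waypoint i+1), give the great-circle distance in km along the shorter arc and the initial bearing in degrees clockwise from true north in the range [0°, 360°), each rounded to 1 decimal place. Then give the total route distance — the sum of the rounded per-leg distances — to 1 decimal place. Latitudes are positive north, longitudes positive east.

Leg 1: φ1=0.8199470, φ2=0.1030076, Δφ=-0.7169394, Δλ=0.0108350 rad; a=sin²(Δφ/2)+cosφ1·cosφ2·sin²(Δλ/2)=0.1231097485; c=2·atan2(√a, √(1-a))=0.716999991; dist=6371·c=4568.007 ≈ 4568.0 km; running total=4568.0 km
Leg 1 bearing: y=sinΔλ·cosφ2=0.01077736, x=cosφ1·sinφ2-sinφ1·cosφ2·cosΔλ=-0.65703790; θ=atan2(y, x)=179.0603° ≈ 179.1°
Leg 2: φ1=0.1030076, φ2=1.0291159, Δφ=0.9261084, Δλ=-0.2718577 rad; a=sin²(Δφ/2)+cosφ1·cosφ2·sin²(Δλ/2)=0.2089428855; c=2·atan2(√a, √(1-a))=0.949469863; dist=6371·c=6049.073 ≈ 6049.1 km; running total=10617.1 km
Leg 2 bearing: y=sinΔλ·cosφ2=-0.13844333, x=cosφ1·sinφ2-sinφ1·cosφ2·cosΔλ=0.80123434; θ=atan2(y, x)=-9.8032° <0 so +360° → 350.1968° ≈ 350.2°
Leg 3: φ1=1.0291159, φ2=0.9487854, Δφ=-0.0803305, Δλ=-1.0192496 rad; a=sin²(Δφ/2)+cosφ1·cosφ2·sin²(Δλ/2)=0.0731094864; c=2·atan2(√a, √(1-a))=0.547591333; dist=6371·c=3488.704 ≈ 3488.7 km; running total=14105.8 km
Leg 3 bearing: y=sinΔλ·cosφ2=-0.49626933, x=cosφ1·sinφ2-sinφ1·cosφ2·cosΔλ=0.15739982; θ=atan2(y, x)=-72.4027° <0 so +360° → 287.5973° ≈ 287.6°
Leg 4: φ1=0.9487854, φ2=-1.3716874, Δφ=-2.3204728, Δλ=-2.4407539 rad; a=sin²(Δφ/2)+cosφ1·cosφ2·sin²(Δλ/2)=0.9423687825; c=2·atan2(√a, √(1-a))=2.656726980; dist=6371·c=16926.008 ≈ 16926.0 km; running total=31031.8 km
Leg 4 bearing: y=sinΔλ·cosφ2=-0.12755047, x=cosφ1·sinφ2-sinφ1·cosφ2·cosΔλ=-0.44829713; θ=atan2(y, x)=-164.1178° <0 so +360° → 195.8822° ≈ 195.9°
Leg 5: φ1=-1.3716874, φ2=-0.6977233, Δφ=0.6739641, Δλ=1.7071659 rad; a=sin²(Δφ/2)+cosφ1·cosφ2·sin²(Δλ/2)=0.1954121923; c=2·atan2(√a, √(1-a))=0.915775682; dist=6371·c=5834.407 ≈ 5834.4 km; running total=36866.2 km
Leg 5 bearing: y=sinΔλ·cosφ2=0.75919256, x=cosφ1·sinφ2-sinφ1·cosφ2·cosΔλ=-0.22919800; θ=atan2(y, x)=106.7989° ≈ 106.8°

Leg 1: dist=4568.0 km, bearing=179.1°
Leg 2: dist=6049.1 km, bearing=350.2°
Leg 3: dist=3488.7 km, bearing=287.6°
Leg 4: dist=16926.0 km, bearing=195.9°
Leg 5: dist=5834.4 km, bearing=106.8°
Total: 36866.2 km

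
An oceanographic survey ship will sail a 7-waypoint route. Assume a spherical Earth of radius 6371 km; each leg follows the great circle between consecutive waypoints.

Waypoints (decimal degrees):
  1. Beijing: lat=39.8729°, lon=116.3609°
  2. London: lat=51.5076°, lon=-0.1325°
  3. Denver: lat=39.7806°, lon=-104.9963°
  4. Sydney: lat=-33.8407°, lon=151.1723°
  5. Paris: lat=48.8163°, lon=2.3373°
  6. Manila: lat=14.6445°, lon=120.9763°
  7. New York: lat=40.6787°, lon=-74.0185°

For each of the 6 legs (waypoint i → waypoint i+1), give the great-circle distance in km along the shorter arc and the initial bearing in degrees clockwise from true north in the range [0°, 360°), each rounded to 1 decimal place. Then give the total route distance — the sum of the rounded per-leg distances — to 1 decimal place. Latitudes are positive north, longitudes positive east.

Leg 1: dist=8141.8 km, bearing=324.4°
Leg 2: dist=7537.2 km, bearing=306.6°
Leg 3: dist=13409.2 km, bearing=249.5°
Leg 4: dist=16958.5 km, bearing=312.4°
Leg 5: dist=10742.3 km, bearing=58.7°
Leg 6: dist=13671.8 km, bearing=13.5°
Total: 70460.8 km

Leg 1: φ1=0.6959134, φ2=0.8989772, Δφ=0.2030638, Δλ=-2.0331934 rad; a=sin²(Δφ/2)+cosφ1·cosφ2·sin²(Δλ/2)=0.3556591064; c=2·atan2(√a, √(1-a))=1.277946607; dist=6371·c=8141.798 ≈ 8141.8 km; running total=8141.8 km
Leg 1 bearing: y=sinΔλ·cosφ2=-0.55704882, x=cosφ1·sinφ2-sinφ1·cosφ2·cosΔλ=0.77869085; θ=atan2(y, x)=-35.5786° <0 so +360° → 324.4214° ≈ 324.4°
Leg 2: φ1=0.8989772, φ2=0.6943024, Δφ=-0.2046748, Δλ=-1.8302186 rad; a=sin²(Δφ/2)+cosφ1·cosφ2·sin²(Δλ/2)=0.3109480650; c=2·atan2(√a, √(1-a))=1.183049070; dist=6371·c=7537.206 ≈ 7537.2 km; running total=15679.0 km
Leg 2 bearing: y=sinΔλ·cosφ2=-0.74278493, x=cosφ1·sinφ2-sinφ1·cosφ2·cosΔλ=0.55254684; θ=atan2(y, x)=-53.3550° <0 so +360° → 306.6450° ≈ 306.6°
Leg 3: φ1=0.6943024, φ2=-0.5906316, Δφ=-1.2849341, Δλ=4.4709855 rad; a=sin²(Δφ/2)+cosφ1·cosφ2·sin²(Δλ/2)=0.7544602882; c=2·atan2(√a, √(1-a))=2.104726694; dist=6371·c=13409.214 ≈ 13409.2 km; running total=29088.2 km
Leg 3 bearing: y=sinΔλ·cosφ2=-0.80650484, x=cosφ1·sinφ2-sinφ1·cosφ2·cosΔλ=-0.30091491; θ=atan2(y, x)=-110.4610° <0 so +360° → 249.5390° ≈ 249.5°
Leg 4: φ1=-0.5906316, φ2=0.8520052, Δφ=1.4426368, Δλ=-2.5976608 rad; a=sin²(Δφ/2)+cosφ1·cosφ2·sin²(Δλ/2)=0.9435522034; c=2·atan2(√a, √(1-a))=2.661829799; dist=6371·c=16958.518 ≈ 16958.5 km; running total=46046.7 km
Leg 4 bearing: y=sinΔλ·cosφ2=-0.34076391, x=cosφ1·sinφ2-sinφ1·cosφ2·cosΔλ=0.31132898; θ=atan2(y, x)=-47.5845° <0 so +360° → 312.4155° ≈ 312.4°
Leg 5: φ1=0.8520052, φ2=0.2555947, Δφ=-0.5964104, Δλ=2.0706412 rad; a=sin²(Δφ/2)+cosφ1·cosφ2·sin²(Δλ/2)=0.5575369073; c=2·atan2(√a, √(1-a))=1.686125634; dist=6371·c=10742.306 ≈ 10742.3 km; running total=56789.0 km
Leg 5 bearing: y=sinΔλ·cosφ2=0.84914459, x=cosφ1·sinφ2-sinφ1·cosφ2·cosΔλ=0.51547210; θ=atan2(y, x)=58.7402° ≈ 58.7°
Leg 6: φ1=0.2555947, φ2=0.7099773, Δφ=0.4543825, Δλ=-3.4033013 rad; a=sin²(Δφ/2)+cosφ1·cosφ2·sin²(Δλ/2)=0.7719811229; c=2·atan2(√a, √(1-a))=2.145948213; dist=6371·c=13671.836 ≈ 13671.8 km; running total=70460.8 km
Leg 6 bearing: y=sinΔλ·cosφ2=0.19621585, x=cosφ1·sinφ2-sinφ1·cosφ2·cosΔλ=0.81584583; θ=atan2(y, x)=13.5231° ≈ 13.5°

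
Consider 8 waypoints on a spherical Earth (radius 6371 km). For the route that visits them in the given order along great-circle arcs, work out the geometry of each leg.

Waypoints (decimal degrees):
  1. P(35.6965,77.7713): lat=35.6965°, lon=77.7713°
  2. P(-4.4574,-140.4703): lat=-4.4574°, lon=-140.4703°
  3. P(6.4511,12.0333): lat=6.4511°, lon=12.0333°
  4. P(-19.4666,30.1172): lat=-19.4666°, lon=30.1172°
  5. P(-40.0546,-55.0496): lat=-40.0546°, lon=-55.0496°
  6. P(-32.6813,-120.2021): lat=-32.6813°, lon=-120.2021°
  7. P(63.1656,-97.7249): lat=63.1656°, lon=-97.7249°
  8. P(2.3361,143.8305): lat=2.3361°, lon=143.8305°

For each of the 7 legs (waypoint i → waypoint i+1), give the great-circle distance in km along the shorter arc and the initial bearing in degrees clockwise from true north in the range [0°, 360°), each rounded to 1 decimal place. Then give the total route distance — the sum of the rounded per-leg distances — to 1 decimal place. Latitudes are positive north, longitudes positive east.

Leg 1: φ1=0.6230215, φ2=-0.0777963, Δφ=-0.7008178, Δλ=-3.8090345 rad; a=sin²(Δφ/2)+cosφ1·cosφ2·sin²(Δλ/2)=0.8406315635; c=2·atan2(√a, √(1-a))=2.320283071; dist=6371·c=14782.523 ≈ 14782.5 km; running total=14782.5 km
Leg 1 bearing: y=sinΔλ·cosφ2=0.61710664, x=cosφ1·sinφ2-sinφ1·cosφ2·cosΔλ=0.39377652; θ=atan2(y, x)=57.4580° ≈ 57.5°
Leg 2: φ1=-0.0777963, φ2=0.1125929, Δφ=0.1903892, Δλ=2.6616899 rad; a=sin²(Δφ/2)+cosφ1·cosφ2·sin²(Δλ/2)=0.9437446252; c=2·atan2(√a, √(1-a))=2.662664242; dist=6371·c=16963.834 ≈ 16963.8 km; running total=31746.3 km
Leg 2 bearing: y=sinΔλ·cosφ2=0.45876949, x=cosφ1·sinφ2-sinφ1·cosφ2·cosΔλ=0.04351304; θ=atan2(y, x)=84.5819° ≈ 84.6°
Leg 3: φ1=0.1125929, φ2=-0.3397563, Δφ=-0.4523492, Δλ=0.3156236 rad; a=sin²(Δφ/2)+cosφ1·cosφ2·sin²(Δλ/2)=0.0734277887; c=2·atan2(√a, √(1-a))=0.548812863; dist=6371·c=3496.487 ≈ 3496.5 km; running total=35242.8 km
Leg 3 bearing: y=sinΔλ·cosφ2=0.29266506, x=cosφ1·sinφ2-sinφ1·cosφ2·cosΔλ=-0.43184691; θ=atan2(y, x)=145.8743° ≈ 145.9°
Leg 4: φ1=-0.3397563, φ2=-0.6990847, Δφ=-0.3593284, Δλ=-1.4864411 rad; a=sin²(Δφ/2)+cosφ1·cosφ2·sin²(Δλ/2)=0.3623690683; c=2·atan2(√a, √(1-a))=1.291934249; dist=6371·c=8230.913 ≈ 8230.9 km; running total=43473.7 km
Leg 4 bearing: y=sinΔλ·cosφ2=-0.76270983, x=cosφ1·sinφ2-sinφ1·cosφ2·cosΔλ=-0.58523894; θ=atan2(y, x)=-127.4996° <0 so +360° → 232.5004° ≈ 232.5°
Leg 5: φ1=-0.6990847, φ2=-0.5703963, Δφ=0.1286884, Δλ=-1.1371256 rad; a=sin²(Δφ/2)+cosφ1·cosφ2·sin²(Δλ/2)=0.1909021945; c=2·atan2(√a, √(1-a))=0.904351291; dist=6371·c=5761.622 ≈ 5761.6 km; running total=49235.3 km
Leg 5 bearing: y=sinΔλ·cosφ2=-0.76377161, x=cosφ1·sinφ2-sinφ1·cosφ2·cosΔλ=-0.18570708; θ=atan2(y, x)=-103.6660° <0 so +360° → 256.3340° ≈ 256.3°
Leg 6: φ1=-0.5703963, φ2=1.1024477, Δφ=1.6728440, Δλ=0.3923011 rad; a=sin²(Δφ/2)+cosφ1·cosφ2·sin²(Δλ/2)=0.5653673397; c=2·atan2(√a, √(1-a))=1.701906310; dist=6371·c=10842.845 ≈ 10842.8 km; running total=60078.1 km
Leg 6 bearing: y=sinΔλ·cosφ2=0.17258244, x=cosφ1·sinφ2-sinφ1·cosφ2·cosΔλ=0.97628057; θ=atan2(y, x)=10.0249° ≈ 10.0°
Leg 7: φ1=1.1024477, φ2=0.0407726, Δφ=-1.0616751, Δλ=4.2159371 rad; a=sin²(Δφ/2)+cosφ1·cosφ2·sin²(Δλ/2)=0.5892307539; c=2·atan2(√a, √(1-a))=1.750218963; dist=6371·c=11150.645 ≈ 11150.6 km; running total=71228.7 km
Leg 7 bearing: y=sinΔλ·cosφ2=-0.87854731, x=cosφ1·sinφ2-sinφ1·cosφ2·cosΔλ=0.44306445; θ=atan2(y, x)=-63.2375° <0 so +360° → 296.7625° ≈ 296.8°

Leg 1: dist=14782.5 km, bearing=57.5°
Leg 2: dist=16963.8 km, bearing=84.6°
Leg 3: dist=3496.5 km, bearing=145.9°
Leg 4: dist=8230.9 km, bearing=232.5°
Leg 5: dist=5761.6 km, bearing=256.3°
Leg 6: dist=10842.8 km, bearing=10.0°
Leg 7: dist=11150.6 km, bearing=296.8°
Total: 71228.7 km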